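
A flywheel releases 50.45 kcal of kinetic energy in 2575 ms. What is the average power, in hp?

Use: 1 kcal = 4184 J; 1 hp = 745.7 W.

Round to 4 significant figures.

50.45 kcal × 4184 → 211083 J
2575 ms × 0.001 → 2.575 s
P = E / t = 211083 J / 2.575 s = 81974 W
81974 W ÷ (745.7 W/hp) = 109.929 hp

109.9 hp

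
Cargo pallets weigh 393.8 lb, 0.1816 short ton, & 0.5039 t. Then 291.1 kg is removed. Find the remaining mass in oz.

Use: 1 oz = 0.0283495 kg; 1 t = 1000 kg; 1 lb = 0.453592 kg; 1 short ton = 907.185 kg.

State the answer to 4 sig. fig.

1.962×10⁴ oz

393.8 lb × 0.453592 = 178.625 kg
0.1816 short ton × 907.185 = 164.745 kg
0.5039 t × 1000 = 503.9 kg
291.1 kg (already kg)
Sum: 178.625 + 164.745 + 503.9 − 291.1 = 556.17 kg
In oz: 556.17 / 0.0283495 = 19618.3 oz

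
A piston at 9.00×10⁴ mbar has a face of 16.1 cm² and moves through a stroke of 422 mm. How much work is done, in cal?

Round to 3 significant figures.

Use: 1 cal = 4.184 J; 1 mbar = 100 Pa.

1460 cal

9.00×10⁴ mbar → 9×10⁶ Pa
16.1 cm² → 0.00161 m²
F = P × A = 9×10⁶ × 0.00161 = 14490 N
422 mm → 0.422 m
W = F × d = 14490 × 0.422 = 6114.78 J
In cal: 6114.78 / 4.184 = 1461.47 cal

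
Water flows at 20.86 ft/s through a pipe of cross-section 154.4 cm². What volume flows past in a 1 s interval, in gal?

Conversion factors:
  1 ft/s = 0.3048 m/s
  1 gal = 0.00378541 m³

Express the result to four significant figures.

25.93 gal

20.86 ft/s × 0.3048 → 6.35813 m/s
154.4 cm² × 0.0001 → 0.01544 m²
V = v × A × t = 6.35813 m/s × 0.01544 m² × 1 s = 0.0981695 m³
0.0981695 m³ ÷ (0.00378541 m³/gal) = 25.9337 gal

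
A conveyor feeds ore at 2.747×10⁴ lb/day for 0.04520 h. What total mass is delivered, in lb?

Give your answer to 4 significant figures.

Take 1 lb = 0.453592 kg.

2.747×10⁴ lb/day → 0.144215 kg/s
0.04520 h → 162.72 s
m = ṁ × t = 0.144215 × 162.72 = 23.4667 kg
In lb: 23.4667 / 0.453592 = 51.7353 lb

51.74 lb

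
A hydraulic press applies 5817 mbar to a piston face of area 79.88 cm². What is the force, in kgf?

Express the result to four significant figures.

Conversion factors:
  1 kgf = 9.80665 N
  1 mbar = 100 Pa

473.8 kgf

5817 mbar × 100 → 581700 Pa
79.88 cm² × 0.0001 → 0.007988 m²
F = P × A = 581700 Pa × 0.007988 m² = 4646.62 N
4646.62 N ÷ (9.80665 N/kgf) = 473.823 kgf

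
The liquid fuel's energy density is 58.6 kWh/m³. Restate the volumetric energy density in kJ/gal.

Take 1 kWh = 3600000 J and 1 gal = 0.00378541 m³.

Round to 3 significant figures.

58.6 kWh/m³ × 3600000 J/kWh = 2.1096×10⁸ J/m³
2.1096×10⁸ J/m³ ÷ 1000 J/kJ × 0.00378541 m³/gal = 798.57 kJ/gal

799 kJ/gal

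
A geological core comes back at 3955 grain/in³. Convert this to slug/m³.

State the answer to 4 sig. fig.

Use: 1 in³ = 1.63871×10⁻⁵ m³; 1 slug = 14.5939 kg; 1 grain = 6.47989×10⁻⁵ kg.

1072 slug/m³

3955 grain/in³ × 6.47989×10⁻⁵ kg/grain ÷ 1.63871×10⁻⁵ m³/in³ = 15639.1 kg/m³
15639.1 kg/m³ ÷ 14.5939 kg/slug = 1071.62 slug/m³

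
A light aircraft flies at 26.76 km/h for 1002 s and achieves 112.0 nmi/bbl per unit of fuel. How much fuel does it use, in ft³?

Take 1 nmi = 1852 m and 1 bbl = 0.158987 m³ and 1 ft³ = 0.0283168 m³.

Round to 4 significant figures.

26.76 km/h → 7.43333 m/s
d = v × t = 7.43333 × 1002 = 7448.2 m
112.0 nmi/bbl → 1.30466×10⁶ m/m³
V = d / (distance per unit fuel) = 7448.2 / 1.30466×10⁶ = 0.00570892 m³
In ft³: 0.00570892 / 0.0283168 = 0.201609 ft³

0.2016 ft³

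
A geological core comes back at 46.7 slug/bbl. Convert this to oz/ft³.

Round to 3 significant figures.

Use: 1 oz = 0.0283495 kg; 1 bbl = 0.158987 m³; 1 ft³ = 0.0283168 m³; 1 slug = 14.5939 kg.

4280 oz/ft³

46.7 slug/bbl × 14.5939 kg/slug ÷ 0.158987 m³/bbl = 4286.73 kg/m³
4286.73 kg/m³ ÷ 0.0283495 kg/oz × 0.0283168 m³/ft³ = 4281.79 oz/ft³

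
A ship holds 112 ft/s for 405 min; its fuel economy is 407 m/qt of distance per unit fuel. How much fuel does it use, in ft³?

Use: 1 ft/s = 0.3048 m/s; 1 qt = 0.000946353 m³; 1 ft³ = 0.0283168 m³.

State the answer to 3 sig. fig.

68.1 ft³

112 ft/s → 34.1376 m/s
405 min → 24300 s
d = v × t = 34.1376 × 24300 = 829544 m
407 m/qt → 430072 m/m³
V = d / (distance per unit fuel) = 829544 / 430072 = 1.92885 m³
In ft³: 1.92885 / 0.0283168 = 68.1168 ft³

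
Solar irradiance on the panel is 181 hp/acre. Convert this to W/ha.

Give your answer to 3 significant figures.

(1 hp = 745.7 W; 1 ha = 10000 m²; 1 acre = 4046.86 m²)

3.34×10⁵ W/ha

181 hp/acre × 745.7 W/hp ÷ 4046.86 m²/acre = 33.3522 W/m²
33.3522 W/m² × 10000 m²/ha = 333522 W/ha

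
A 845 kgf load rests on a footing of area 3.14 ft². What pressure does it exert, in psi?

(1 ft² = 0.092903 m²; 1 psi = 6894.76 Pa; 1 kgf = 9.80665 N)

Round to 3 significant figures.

845 kgf × 9.80665 = 8286.62 N
3.14 ft² × 0.092903 = 0.291715 m²
P = F / A = 8286.62 N / 0.291715 m² = 28406.6 Pa
28406.6 Pa ÷ (6894.76 Pa/psi) = 4.12003 psi

4.12 psi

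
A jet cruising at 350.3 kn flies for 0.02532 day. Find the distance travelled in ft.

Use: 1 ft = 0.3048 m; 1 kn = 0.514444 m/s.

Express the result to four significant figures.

1.293×10⁶ ft

350.3 kn × 0.514444 = 180.21 m/s
0.02532 day × 86400 = 2187.65 s
d = v × t = 180.21 m/s × 2187.65 s = 394236 m
394236 m ÷ (0.3048 m/ft) = 1.29343×10⁶ ft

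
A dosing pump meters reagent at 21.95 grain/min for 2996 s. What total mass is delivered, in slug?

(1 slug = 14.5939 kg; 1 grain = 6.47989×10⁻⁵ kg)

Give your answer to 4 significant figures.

21.95 grain/min → 2.37056×10⁻⁵ kg/s
m = ṁ × t = 2.37056×10⁻⁵ × 2996 = 0.071022 kg
In slug: 0.071022 / 14.5939 = 0.00486655 slug

0.004867 slug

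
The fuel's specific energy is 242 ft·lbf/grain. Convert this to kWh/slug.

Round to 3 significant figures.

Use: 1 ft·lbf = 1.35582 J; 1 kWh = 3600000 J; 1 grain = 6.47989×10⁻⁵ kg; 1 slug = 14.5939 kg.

242 ft·lbf/grain × 1.35582 J/ft·lbf ÷ 6.47989×10⁻⁵ kg/grain = 5.06349×10⁶ J/kg
5.06349×10⁶ J/kg ÷ 3600000 J/kWh × 14.5939 kg/slug = 20.5267 kWh/slug

20.5 kWh/slug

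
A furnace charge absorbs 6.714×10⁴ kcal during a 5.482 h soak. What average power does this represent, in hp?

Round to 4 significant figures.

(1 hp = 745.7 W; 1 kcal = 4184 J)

19.09 hp

6.714×10⁴ kcal × 4184 → 2.80914×10⁸ J
5.482 h × 3600 → 19735.2 s
P = E / t = 2.80914×10⁸ J / 19735.2 s = 14234.2 W
14234.2 W ÷ (745.7 W/hp) = 19.0884 hp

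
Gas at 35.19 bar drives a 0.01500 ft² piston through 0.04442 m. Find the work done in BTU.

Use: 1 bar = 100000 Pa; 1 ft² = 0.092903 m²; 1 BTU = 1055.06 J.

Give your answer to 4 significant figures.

0.2065 BTU

35.19 bar → 3.519×10⁶ Pa
0.01500 ft² → 0.00139354 m²
F = P × A = 3.519×10⁶ × 0.00139354 = 4903.87 N
W = F × d = 4903.87 × 0.04442 = 217.83 J
In BTU: 217.83 / 1055.06 = 0.206462 BTU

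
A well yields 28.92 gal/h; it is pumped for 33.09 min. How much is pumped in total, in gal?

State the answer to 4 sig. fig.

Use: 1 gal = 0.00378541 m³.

15.95 gal

28.92 gal/h → 3.04095×10⁻⁵ m³/s
33.09 min → 1985.4 s
V = Q × t = 3.04095×10⁻⁵ × 1985.4 = 0.060375 m³
In gal: 0.060375 / 0.00378541 = 15.9494 gal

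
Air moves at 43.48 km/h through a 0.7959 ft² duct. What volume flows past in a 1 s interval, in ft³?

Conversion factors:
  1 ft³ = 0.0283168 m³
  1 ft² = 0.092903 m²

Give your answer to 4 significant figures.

43.48 km/h × (1/3.6) = 12.0778 m/s
0.7959 ft² × 0.092903 = 0.0739415 m²
V = v × A × t = 12.0778 m/s × 0.0739415 m² × 1 s = 0.893051 m³
0.893051 m³ ÷ (0.0283168 m³/ft³) = 31.5379 ft³

31.54 ft³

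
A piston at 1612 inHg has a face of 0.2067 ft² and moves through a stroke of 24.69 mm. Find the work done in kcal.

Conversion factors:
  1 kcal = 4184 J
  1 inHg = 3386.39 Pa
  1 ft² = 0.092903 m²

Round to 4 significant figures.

1612 inHg → 5.45886×10⁶ Pa
0.2067 ft² → 0.0192031 m²
F = P × A = 5.45886×10⁶ × 0.0192031 = 104827 N
24.69 mm → 0.02469 m
W = F × d = 104827 × 0.02469 = 2588.18 J
In kcal: 2588.18 / 4184 = 0.61859 kcal

0.6186 kcal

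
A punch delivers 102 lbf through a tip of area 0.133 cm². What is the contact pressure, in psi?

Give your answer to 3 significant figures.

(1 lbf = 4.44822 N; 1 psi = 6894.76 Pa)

4950 psi

102 lbf × 4.44822 = 453.718 N
0.133 cm² × 0.0001 = 1.33×10⁻⁵ m²
P = F / A = 453.718 N / 1.33×10⁻⁵ m² = 3.41141×10⁷ Pa
3.41141×10⁷ Pa ÷ (6894.76 Pa/psi) = 4947.83 psi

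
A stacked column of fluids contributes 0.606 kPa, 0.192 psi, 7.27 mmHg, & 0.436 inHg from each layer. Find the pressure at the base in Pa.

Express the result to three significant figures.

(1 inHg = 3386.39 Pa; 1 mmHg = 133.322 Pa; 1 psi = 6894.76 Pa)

4380 Pa

0.606 kPa × 1000 → 606 Pa
0.192 psi × 6894.76 → 1323.79 Pa
7.27 mmHg × 133.322 → 969.251 Pa
0.436 inHg × 3386.39 → 1476.47 Pa
Combined: 606 + 1323.79 + 969.251 + 1476.47 = 4375.51 Pa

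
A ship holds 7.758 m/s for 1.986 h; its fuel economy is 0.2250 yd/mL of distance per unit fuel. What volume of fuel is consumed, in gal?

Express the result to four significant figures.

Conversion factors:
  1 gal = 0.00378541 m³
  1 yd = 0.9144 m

1.986 h → 7149.6 s
d = v × t = 7.758 × 7149.6 = 55466.6 m
0.2250 yd/mL → 205740 m/m³
V = d / (distance per unit fuel) = 55466.6 / 205740 = 0.269596 m³
In gal: 0.269596 / 0.00378541 = 71.2198 gal

71.22 gal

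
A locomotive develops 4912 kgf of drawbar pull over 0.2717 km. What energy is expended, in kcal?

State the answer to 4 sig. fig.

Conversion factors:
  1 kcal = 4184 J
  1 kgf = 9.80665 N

3128 kcal

4912 kgf × 9.80665 = 48170.3 N
0.2717 km × 1000 = 271.7 m
W = F × d = 48170.3 N × 271.7 m = 1.30879×10⁷ J
1.30879×10⁷ J ÷ (4184 J/kcal) = 3128.08 kcal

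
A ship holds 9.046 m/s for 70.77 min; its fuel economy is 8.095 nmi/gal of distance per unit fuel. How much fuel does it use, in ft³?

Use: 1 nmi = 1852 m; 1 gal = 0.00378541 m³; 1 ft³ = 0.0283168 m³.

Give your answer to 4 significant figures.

70.77 min → 4246.2 s
d = v × t = 9.046 × 4246.2 = 38411.1 m
8.095 nmi/gal → 3.96045×10⁶ m/m³
V = d / (distance per unit fuel) = 38411.1 / 3.96045×10⁶ = 0.00969867 m³
In ft³: 0.00969867 / 0.0283168 = 0.342506 ft³

0.3425 ft³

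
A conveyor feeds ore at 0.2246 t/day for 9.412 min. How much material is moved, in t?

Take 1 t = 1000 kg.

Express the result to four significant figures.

0.001468 t

0.2246 t/day → 0.00259954 kg/s
9.412 min → 564.72 s
m = ṁ × t = 0.00259954 × 564.72 = 1.46801 kg
In t: 1.46801 / 1000 = 0.00146801 t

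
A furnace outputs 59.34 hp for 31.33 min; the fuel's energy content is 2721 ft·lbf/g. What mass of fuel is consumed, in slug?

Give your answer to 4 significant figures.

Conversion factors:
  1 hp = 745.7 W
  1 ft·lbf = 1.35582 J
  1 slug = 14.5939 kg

59.34 hp → 44249.8 W
31.33 min → 1879.8 s
E = P × t = 44249.8 × 1879.8 = 8.31808×10⁷ J
2721 ft·lbf/g → 3.68919×10⁶ J/kg
m = E / e_s = 8.31808×10⁷ / 3.68919×10⁶ = 22.5472 kg
In slug: 22.5472 / 14.5939 = 1.54497 slug

1.545 slug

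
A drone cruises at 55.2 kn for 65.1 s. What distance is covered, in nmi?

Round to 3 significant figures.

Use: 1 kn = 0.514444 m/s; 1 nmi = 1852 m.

0.998 nmi

55.2 kn × 0.514444 = 28.3973 m/s
d = v × t = 28.3973 m/s × 65.1 s = 1848.66 m
1848.66 m ÷ (1852 m/nmi) = 0.998197 nmi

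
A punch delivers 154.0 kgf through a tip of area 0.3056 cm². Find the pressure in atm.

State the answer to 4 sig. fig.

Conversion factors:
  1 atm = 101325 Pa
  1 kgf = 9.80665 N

154.0 kgf × 9.80665 = 1510.22 N
0.3056 cm² × 0.0001 = 3.056×10⁻⁵ m²
P = F / A = 1510.22 N / 3.056×10⁻⁵ m² = 4.94182×10⁷ Pa
4.94182×10⁷ Pa ÷ (101325 Pa/atm) = 487.72 atm

487.7 atm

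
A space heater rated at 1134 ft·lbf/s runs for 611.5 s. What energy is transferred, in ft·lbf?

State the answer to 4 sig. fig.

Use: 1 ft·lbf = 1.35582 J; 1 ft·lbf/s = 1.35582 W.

6.934×10⁵ ft·lbf

1134 ft·lbf/s × 1.35582 = 1537.5 W
E = P × t = 1537.5 W × 611.5 s = 940181 J
940181 J ÷ (1.35582 J/ft·lbf) = 693441 ft·lbf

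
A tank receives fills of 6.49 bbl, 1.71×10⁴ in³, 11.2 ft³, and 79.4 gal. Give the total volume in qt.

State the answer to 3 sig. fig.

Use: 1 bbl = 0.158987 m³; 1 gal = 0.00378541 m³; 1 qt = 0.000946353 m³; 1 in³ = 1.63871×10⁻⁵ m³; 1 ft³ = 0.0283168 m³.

6.49 bbl × 0.158987 = 1.03183 m³
1.71×10⁴ in³ × 1.63871×10⁻⁵ = 0.280219 m³
11.2 ft³ × 0.0283168 = 0.317148 m³
79.4 gal × 0.00378541 = 0.300562 m³
Sum: 1.03183 + 0.280219 + 0.317148 + 0.300562 = 1.92976 m³
In qt: 1.92976 / 0.000946353 = 2039.15 qt

2040 qt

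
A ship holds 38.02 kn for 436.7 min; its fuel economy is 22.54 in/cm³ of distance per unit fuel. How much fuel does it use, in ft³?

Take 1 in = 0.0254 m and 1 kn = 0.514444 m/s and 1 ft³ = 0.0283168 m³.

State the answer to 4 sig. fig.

38.02 kn → 19.5592 m/s
436.7 min → 26202 s
d = v × t = 19.5592 × 26202 = 512490 m
22.54 in/cm³ → 572516 m/m³
V = d / (distance per unit fuel) = 512490 / 572516 = 0.895154 m³
In ft³: 0.895154 / 0.0283168 = 31.6121 ft³

31.61 ft³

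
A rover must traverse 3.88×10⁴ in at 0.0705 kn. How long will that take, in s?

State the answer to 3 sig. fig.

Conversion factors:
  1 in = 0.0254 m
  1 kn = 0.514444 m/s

2.72×10⁴ s

3.88×10⁴ in × 0.0254 = 985.52 m
0.0705 kn × 0.514444 = 0.0362683 m/s
t = d / v = 985.52 m / 0.0362683 m/s = 27173 s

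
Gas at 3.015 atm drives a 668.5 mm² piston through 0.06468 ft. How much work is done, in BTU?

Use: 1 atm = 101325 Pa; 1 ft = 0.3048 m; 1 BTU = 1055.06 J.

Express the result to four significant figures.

0.003816 BTU

3.015 atm → 305495 Pa
668.5 mm² → 6.685×10⁻⁴ m²
F = P × A = 305495 × 6.685×10⁻⁴ = 204.223 N
0.06468 ft → 0.0197145 m
W = F × d = 204.223 × 0.0197145 = 4.02615 J
In BTU: 4.02615 / 1055.06 = 0.00381604 BTU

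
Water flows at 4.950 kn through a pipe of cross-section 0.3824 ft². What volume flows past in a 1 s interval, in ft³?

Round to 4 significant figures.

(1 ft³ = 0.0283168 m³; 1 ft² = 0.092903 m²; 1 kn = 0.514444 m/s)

3.195 ft³

4.950 kn × 0.514444 = 2.5465 m/s
0.3824 ft² × 0.092903 = 0.0355261 m²
V = v × A × t = 2.5465 m/s × 0.0355261 m² × 1 s = 0.0904672 m³
0.0904672 m³ ÷ (0.0283168 m³/ft³) = 3.19482 ft³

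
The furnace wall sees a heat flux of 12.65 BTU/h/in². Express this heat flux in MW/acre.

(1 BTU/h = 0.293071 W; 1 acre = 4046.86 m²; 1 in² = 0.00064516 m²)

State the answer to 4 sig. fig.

12.65 BTU/h/in² × 0.293071 W/BTU/h ÷ 0.00064516 m²/in² = 5746.4 W/m²
5746.4 W/m² ÷ 1000000 W/MW × 4046.86 m²/acre = 23.2549 MW/acre

23.25 MW/acre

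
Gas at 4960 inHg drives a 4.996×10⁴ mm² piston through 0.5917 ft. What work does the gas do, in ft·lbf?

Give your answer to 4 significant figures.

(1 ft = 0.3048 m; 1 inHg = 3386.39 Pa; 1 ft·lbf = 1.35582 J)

1.116×10⁵ ft·lbf

4960 inHg → 1.67965×10⁷ Pa
4.996×10⁴ mm² → 0.04996 m²
F = P × A = 1.67965×10⁷ × 0.04996 = 839153 N
0.5917 ft → 0.18035 m
W = F × d = 839153 × 0.18035 = 151341 J
In ft·lbf: 151341 / 1.35582 = 111623 ft·lbf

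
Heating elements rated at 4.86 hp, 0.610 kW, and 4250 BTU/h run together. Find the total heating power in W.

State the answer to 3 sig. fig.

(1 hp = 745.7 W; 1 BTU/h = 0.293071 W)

5480 W

4.86 hp × 745.7 = 3624.1 W
0.610 kW × 1000 = 610 W
4250 BTU/h × 0.293071 = 1245.55 W
Combined: 3624.1 + 610 + 1245.55 = 5479.65 W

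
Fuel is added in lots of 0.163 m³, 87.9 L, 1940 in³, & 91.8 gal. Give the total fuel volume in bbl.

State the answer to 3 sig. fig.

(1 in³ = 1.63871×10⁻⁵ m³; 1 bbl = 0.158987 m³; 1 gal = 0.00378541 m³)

0.163 m³ (already m³)
87.9 L × 0.001 = 0.0879 m³
1940 in³ × 1.63871×10⁻⁵ = 0.031791 m³
91.8 gal × 0.00378541 = 0.347501 m³
Total: 0.163 + 0.0879 + 0.031791 + 0.347501 = 0.630192 m³
In bbl: 0.630192 / 0.158987 = 3.9638 bbl

3.96 bbl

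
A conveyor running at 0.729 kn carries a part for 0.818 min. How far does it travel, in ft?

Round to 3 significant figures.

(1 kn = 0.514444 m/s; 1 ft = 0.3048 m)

0.729 kn × 0.514444 → 0.37503 m/s
0.818 min × 60 → 49.08 s
d = v × t = 0.37503 m/s × 49.08 s = 18.4065 m
18.4065 m ÷ (0.3048 m/ft) = 60.3888 ft

60.4 ft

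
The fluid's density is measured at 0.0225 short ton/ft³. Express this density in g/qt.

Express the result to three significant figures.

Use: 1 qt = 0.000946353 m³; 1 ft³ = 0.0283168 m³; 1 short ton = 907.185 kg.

0.0225 short ton/ft³ × 907.185 kg/short ton ÷ 0.0283168 m³/ft³ = 720.832 kg/m³
720.832 kg/m³ ÷ 0.001 kg/g × 0.000946353 m³/qt = 682.162 g/qt

682 g/qt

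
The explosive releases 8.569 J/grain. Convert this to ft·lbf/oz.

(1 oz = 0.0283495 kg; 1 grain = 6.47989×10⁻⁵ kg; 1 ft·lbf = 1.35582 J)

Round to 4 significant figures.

8.569 J/grain ÷ 6.47989×10⁻⁵ kg/grain = 132240 J/kg
132240 J/kg ÷ 1.35582 J/ft·lbf × 0.0283495 kg/oz = 2765.07 ft·lbf/oz

2765 ft·lbf/oz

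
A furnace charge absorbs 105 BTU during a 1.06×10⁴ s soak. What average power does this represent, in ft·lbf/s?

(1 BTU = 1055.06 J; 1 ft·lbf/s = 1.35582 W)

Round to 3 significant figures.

7.71 ft·lbf/s

105 BTU × 1055.06 → 110781 J
P = E / t = 110781 J / 10600 s = 10.451 W
10.451 W ÷ (1.35582 W/ft·lbf/s) = 7.70825 ft·lbf/s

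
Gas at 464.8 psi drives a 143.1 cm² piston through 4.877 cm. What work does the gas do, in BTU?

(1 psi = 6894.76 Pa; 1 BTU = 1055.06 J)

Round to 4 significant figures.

2.120 BTU

464.8 psi → 3.20468×10⁶ Pa
143.1 cm² → 0.01431 m²
F = P × A = 3.20468×10⁶ × 0.01431 = 45859 N
4.877 cm → 0.04877 m
W = F × d = 45859 × 0.04877 = 2236.54 J
In BTU: 2236.54 / 1055.06 = 2.11982 BTU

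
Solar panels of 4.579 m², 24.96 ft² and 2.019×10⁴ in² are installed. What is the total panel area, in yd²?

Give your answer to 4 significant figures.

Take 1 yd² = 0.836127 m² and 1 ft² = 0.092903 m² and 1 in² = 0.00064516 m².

23.83 yd²

4.579 m² (already m²)
24.96 ft² × 0.092903 = 2.31886 m²
2.019×10⁴ in² × 0.00064516 = 13.0258 m²
Sum: 4.579 + 2.31886 + 13.0258 = 19.9237 m²
In yd²: 19.9237 / 0.836127 = 23.8286 yd²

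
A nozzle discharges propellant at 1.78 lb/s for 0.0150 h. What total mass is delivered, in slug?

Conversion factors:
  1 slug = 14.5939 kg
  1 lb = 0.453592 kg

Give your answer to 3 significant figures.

2.99 slug

1.78 lb/s → 0.807394 kg/s
0.0150 h → 54 s
m = ṁ × t = 0.807394 × 54 = 43.5993 kg
In slug: 43.5993 / 14.5939 = 2.9875 slug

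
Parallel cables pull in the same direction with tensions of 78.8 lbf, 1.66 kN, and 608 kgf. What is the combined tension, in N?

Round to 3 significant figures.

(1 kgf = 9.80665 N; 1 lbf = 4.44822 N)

7970 N

78.8 lbf × 4.44822 → 350.52 N
1.66 kN × 1000 → 1660 N
608 kgf × 9.80665 → 5962.44 N
Total: 350.52 + 1660 + 5962.44 = 7972.96 N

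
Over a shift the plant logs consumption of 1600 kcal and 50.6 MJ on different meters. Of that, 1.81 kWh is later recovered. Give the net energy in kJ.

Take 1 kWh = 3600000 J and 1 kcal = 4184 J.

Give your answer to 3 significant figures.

1600 kcal × 4184 → 6.6944×10⁶ J
50.6 MJ × 1000000 → 5.06×10⁷ J
1.81 kWh × 3600000 → 6.516×10⁶ J
Sum: 6.6944×10⁶ + 5.06×10⁷ − 6.516×10⁶ = 5.07784×10⁷ J
In kJ: 5.07784×10⁷ / 1000 = 50778.4 kJ

5.08×10⁴ kJ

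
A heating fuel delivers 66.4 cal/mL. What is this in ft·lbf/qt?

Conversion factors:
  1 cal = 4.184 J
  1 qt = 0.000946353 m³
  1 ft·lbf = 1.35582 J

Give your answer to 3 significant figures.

1.94×10⁵ ft·lbf/qt

66.4 cal/mL × 4.184 J/cal ÷ 10⁻⁶ m³/mL = 2.77818×10⁸ J/m³
2.77818×10⁸ J/m³ ÷ 1.35582 J/ft·lbf × 0.000946353 m³/qt = 193915 ft·lbf/qt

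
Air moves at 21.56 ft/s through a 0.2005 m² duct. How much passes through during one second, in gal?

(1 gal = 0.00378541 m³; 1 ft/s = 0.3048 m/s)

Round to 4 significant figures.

348.1 gal

21.56 ft/s × 0.3048 → 6.57149 m/s
V = v × A × t = 6.57149 m/s × 0.2005 m² × 1 s = 1.31758 m³
1.31758 m³ ÷ (0.00378541 m³/gal) = 348.068 gal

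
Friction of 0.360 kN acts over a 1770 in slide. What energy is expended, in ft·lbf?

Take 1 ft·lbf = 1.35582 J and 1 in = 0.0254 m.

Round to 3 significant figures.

0.360 kN × 1000 → 360 N
1770 in × 0.0254 → 44.958 m
W = F × d = 360 N × 44.958 m = 16184.9 J
16184.9 J ÷ (1.35582 J/ft·lbf) = 11937.4 ft·lbf

1.19×10⁴ ft·lbf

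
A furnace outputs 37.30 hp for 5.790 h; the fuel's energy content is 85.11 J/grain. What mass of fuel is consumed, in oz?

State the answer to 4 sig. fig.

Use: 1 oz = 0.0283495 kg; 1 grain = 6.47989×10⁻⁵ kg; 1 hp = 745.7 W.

1.557×10⁴ oz

37.30 hp → 27814.6 W
5.790 h → 20844 s
E = P × t = 27814.6 × 20844 = 5.79768×10⁸ J
85.11 J/grain → 1.31345×10⁶ J/kg
m = E / e_s = 5.79768×10⁸ / 1.31345×10⁶ = 441.409 kg
In oz: 441.409 / 0.0283495 = 15570.3 oz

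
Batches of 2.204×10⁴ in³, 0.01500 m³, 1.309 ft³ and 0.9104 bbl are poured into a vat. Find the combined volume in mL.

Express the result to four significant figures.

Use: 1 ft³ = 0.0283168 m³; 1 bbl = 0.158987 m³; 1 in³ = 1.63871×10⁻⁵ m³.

2.204×10⁴ in³ × 1.63871×10⁻⁵ = 0.361172 m³
0.01500 m³ (already m³)
1.309 ft³ × 0.0283168 = 0.0370667 m³
0.9104 bbl × 0.158987 = 0.144742 m³
Sum: 0.361172 + 0.015 + 0.0370667 + 0.144742 = 0.557981 m³
In mL: 0.557981 / 10⁻⁶ = 557981 mL

5.580×10⁵ mL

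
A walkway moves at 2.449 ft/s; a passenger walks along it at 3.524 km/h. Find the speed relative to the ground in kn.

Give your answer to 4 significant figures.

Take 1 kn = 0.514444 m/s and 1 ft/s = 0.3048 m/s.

3.354 kn

2.449 ft/s × 0.3048 → 0.746455 m/s
3.524 km/h × (1/3.6) → 0.978889 m/s
Sum: 0.746455 + 0.978889 = 1.72534 m/s
In kn: 1.72534 / 0.514444 = 3.3538 kn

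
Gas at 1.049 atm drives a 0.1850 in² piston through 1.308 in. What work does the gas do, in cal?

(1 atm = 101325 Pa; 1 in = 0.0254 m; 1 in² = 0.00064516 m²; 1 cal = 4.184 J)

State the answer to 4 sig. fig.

0.1007 cal

1.049 atm → 106290 Pa
0.1850 in² → 1.19355×10⁻⁴ m²
F = P × A = 106290 × 1.19355×10⁻⁴ = 12.6862 N
1.308 in → 0.0332232 m
W = F × d = 12.6862 × 0.0332232 = 0.421476 J
In cal: 0.421476 / 4.184 = 0.100735 cal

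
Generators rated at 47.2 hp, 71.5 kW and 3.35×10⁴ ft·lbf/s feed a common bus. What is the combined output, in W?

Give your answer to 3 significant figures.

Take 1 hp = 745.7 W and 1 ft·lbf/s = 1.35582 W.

1.52×10⁵ W

47.2 hp × 745.7 → 35197 W
71.5 kW × 1000 → 71500 W
3.35×10⁴ ft·lbf/s × 1.35582 → 45420 W
Total: 35197 + 71500 + 45420 = 152117 W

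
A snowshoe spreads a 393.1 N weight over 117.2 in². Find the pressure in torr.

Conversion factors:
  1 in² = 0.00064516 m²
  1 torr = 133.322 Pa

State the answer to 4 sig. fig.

38.99 torr

117.2 in² × 0.00064516 = 0.0756128 m²
P = F / A = 393.1 N / 0.0756128 m² = 5198.86 Pa
5198.86 Pa ÷ (133.322 Pa/torr) = 38.9948 torr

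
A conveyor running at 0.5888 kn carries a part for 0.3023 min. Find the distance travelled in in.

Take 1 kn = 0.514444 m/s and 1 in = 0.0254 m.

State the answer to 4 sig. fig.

0.5888 kn × 0.514444 = 0.302905 m/s
0.3023 min × 60 = 18.138 s
d = v × t = 0.302905 m/s × 18.138 s = 5.49409 m
5.49409 m ÷ (0.0254 m/in) = 216.303 in

216.3 in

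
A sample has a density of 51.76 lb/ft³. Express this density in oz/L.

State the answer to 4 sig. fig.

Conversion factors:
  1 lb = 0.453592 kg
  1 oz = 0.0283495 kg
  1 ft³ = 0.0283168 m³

51.76 lb/ft³ × 0.453592 kg/lb ÷ 0.0283168 m³/ft³ = 829.116 kg/m³
829.116 kg/m³ ÷ 0.0283495 kg/oz × 0.001 m³/L = 29.2462 oz/L

29.25 oz/L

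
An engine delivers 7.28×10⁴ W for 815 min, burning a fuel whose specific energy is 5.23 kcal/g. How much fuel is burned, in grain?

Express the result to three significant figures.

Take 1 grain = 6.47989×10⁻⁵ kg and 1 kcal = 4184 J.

2.51×10⁶ grain

815 min → 48900 s
E = P × t = 72800 × 48900 = 3.55992×10⁹ J
5.23 kcal/g → 2.18823×10⁷ J/kg
m = E / e_s = 3.55992×10⁹ / 2.18823×10⁷ = 162.685 kg
In grain: 162.685 / 6.47989×10⁻⁵ = 2.51061×10⁶ grain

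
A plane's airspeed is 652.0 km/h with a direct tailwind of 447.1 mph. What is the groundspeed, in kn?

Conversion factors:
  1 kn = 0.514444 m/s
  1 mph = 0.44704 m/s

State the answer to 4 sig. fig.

652.0 km/h × (1/3.6) = 181.111 m/s
447.1 mph × 0.44704 = 199.872 m/s
Combined: 181.111 + 199.872 = 380.983 m/s
In kn: 380.983 / 0.514444 = 740.572 kn

740.6 kn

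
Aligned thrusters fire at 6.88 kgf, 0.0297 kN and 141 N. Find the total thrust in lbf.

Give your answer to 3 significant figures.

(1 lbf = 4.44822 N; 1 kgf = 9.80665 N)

53.5 lbf

6.88 kgf × 9.80665 → 67.4698 N
0.0297 kN × 1000 → 29.7 N
141 N (already N)
Sum: 67.4698 + 29.7 + 141 = 238.17 N
In lbf: 238.17 / 4.44822 = 53.5428 lbf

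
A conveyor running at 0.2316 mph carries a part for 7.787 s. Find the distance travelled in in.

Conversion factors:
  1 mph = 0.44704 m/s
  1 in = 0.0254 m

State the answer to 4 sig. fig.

31.74 in

0.2316 mph × 0.44704 → 0.103534 m/s
d = v × t = 0.103534 m/s × 7.787 s = 0.806219 m
0.806219 m ÷ (0.0254 m/in) = 31.7409 in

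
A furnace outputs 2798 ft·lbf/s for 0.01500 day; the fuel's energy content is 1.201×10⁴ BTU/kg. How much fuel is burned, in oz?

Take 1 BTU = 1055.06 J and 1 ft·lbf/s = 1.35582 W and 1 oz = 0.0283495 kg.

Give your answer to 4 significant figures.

2798 ft·lbf/s → 3793.58 W
0.01500 day → 1296 s
E = P × t = 3793.58 × 1296 = 4.91648×10⁶ J
1.201×10⁴ BTU/kg → 1.26713×10⁷ J/kg
m = E / e_s = 4.91648×10⁶ / 1.26713×10⁷ = 0.388001 kg
In oz: 0.388001 / 0.0283495 = 13.6863 oz

13.69 oz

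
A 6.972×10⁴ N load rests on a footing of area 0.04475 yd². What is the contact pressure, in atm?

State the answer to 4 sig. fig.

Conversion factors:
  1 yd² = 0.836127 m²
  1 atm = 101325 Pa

0.04475 yd² × 0.836127 → 0.0374167 m²
P = F / A = 69720 N / 0.0374167 m² = 1.86334×10⁶ Pa
1.86334×10⁶ Pa ÷ (101325 Pa/atm) = 18.3897 atm

18.39 atm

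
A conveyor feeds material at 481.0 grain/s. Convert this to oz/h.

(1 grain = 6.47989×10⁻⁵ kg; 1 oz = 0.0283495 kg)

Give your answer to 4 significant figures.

3958 oz/h

481.0 grain/s × 6.47989×10⁻⁵ kg/grain = 0.0311683 kg/s
0.0311683 kg/s ÷ 0.0283495 kg/oz × 3600 s/h = 3957.95 oz/h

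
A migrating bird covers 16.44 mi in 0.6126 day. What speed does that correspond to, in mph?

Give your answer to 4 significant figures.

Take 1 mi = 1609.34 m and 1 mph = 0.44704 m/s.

16.44 mi × 1609.34 → 26457.5 m
0.6126 day × 86400 → 52928.6 s
v = d / t = 26457.5 m / 52928.6 s = 0.499872 m/s
0.499872 m/s ÷ (0.44704 m/s/mph) = 1.11818 mph

1.118 mph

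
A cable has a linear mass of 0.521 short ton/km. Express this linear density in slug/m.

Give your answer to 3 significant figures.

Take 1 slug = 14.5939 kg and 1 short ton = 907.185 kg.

0.0324 slug/m

0.521 short ton/km × 907.185 kg/short ton ÷ 1000 m/km = 0.472643 kg/m
0.472643 kg/m ÷ 14.5939 kg/slug = 0.0323863 slug/m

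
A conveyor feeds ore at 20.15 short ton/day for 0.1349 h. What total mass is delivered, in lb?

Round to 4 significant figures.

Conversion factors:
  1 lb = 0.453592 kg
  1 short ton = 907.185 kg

226.5 lb

20.15 short ton/day → 0.211572 kg/s
0.1349 h → 485.64 s
m = ṁ × t = 0.211572 × 485.64 = 102.748 kg
In lb: 102.748 / 0.453592 = 226.521 lb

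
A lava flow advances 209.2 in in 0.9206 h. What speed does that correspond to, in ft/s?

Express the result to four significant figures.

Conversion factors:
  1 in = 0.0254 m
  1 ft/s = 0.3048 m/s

209.2 in × 0.0254 = 5.31368 m
0.9206 h × 3600 = 3314.16 s
v = d / t = 5.31368 m / 3314.16 s = 0.00160333 m/s
0.00160333 m/s ÷ (0.3048 m/s/ft/s) = 0.00526027 ft/s

0.005260 ft/s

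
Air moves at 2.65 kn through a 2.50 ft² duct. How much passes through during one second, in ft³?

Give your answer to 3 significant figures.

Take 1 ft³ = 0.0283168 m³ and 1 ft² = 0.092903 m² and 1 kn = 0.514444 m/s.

11.2 ft³

2.65 kn × 0.514444 = 1.36328 m/s
2.50 ft² × 0.092903 = 0.232258 m²
V = v × A × t = 1.36328 m/s × 0.232258 m² × 1 s = 0.316633 m³
0.316633 m³ ÷ (0.0283168 m³/ft³) = 11.1818 ft³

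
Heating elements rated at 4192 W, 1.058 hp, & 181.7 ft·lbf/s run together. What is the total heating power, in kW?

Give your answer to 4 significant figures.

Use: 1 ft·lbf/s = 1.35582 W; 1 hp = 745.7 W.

4192 W (already W)
1.058 hp × 745.7 = 788.951 W
181.7 ft·lbf/s × 1.35582 = 246.352 W
Sum: 4192 + 788.951 + 246.352 = 5227.3 W
In kW: 5227.3 / 1000 = 5.2273 kW

5.227 kW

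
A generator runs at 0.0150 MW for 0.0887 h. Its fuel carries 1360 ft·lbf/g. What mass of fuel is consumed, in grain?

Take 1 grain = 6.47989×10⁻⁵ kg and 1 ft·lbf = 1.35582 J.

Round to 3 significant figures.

4.01×10⁴ grain

0.0150 MW → 15000 W
0.0887 h → 319.32 s
E = P × t = 15000 × 319.32 = 4.7898×10⁶ J
1360 ft·lbf/g → 1.84392×10⁶ J/kg
m = E / e_s = 4.7898×10⁶ / 1.84392×10⁶ = 2.59762 kg
In grain: 2.59762 / 6.47989×10⁻⁵ = 40087.4 grain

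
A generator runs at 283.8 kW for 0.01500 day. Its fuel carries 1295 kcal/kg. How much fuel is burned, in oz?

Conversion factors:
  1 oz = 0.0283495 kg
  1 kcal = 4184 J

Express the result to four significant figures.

283.8 kW → 283800 W
0.01500 day → 1296 s
E = P × t = 283800 × 1296 = 3.67805×10⁸ J
1295 kcal/kg → 5.41828×10⁶ J/kg
m = E / e_s = 3.67805×10⁸ / 5.41828×10⁶ = 67.8822 kg
In oz: 67.8822 / 0.0283495 = 2394.48 oz

2394 oz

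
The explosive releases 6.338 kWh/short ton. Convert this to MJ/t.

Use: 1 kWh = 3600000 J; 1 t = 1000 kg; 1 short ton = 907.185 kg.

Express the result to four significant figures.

25.15 MJ/t

6.338 kWh/short ton × 3600000 J/kWh ÷ 907.185 kg/short ton = 25151.2 J/kg
25151.2 J/kg ÷ 1000000 J/MJ × 1000 kg/t = 25.1512 MJ/t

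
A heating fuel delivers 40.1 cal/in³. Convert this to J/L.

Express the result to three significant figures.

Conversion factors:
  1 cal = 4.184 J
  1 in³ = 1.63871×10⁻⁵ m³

40.1 cal/in³ × 4.184 J/cal ÷ 1.63871×10⁻⁵ m³/in³ = 1.02384×10⁷ J/m³
1.02384×10⁷ J/m³ × 0.001 m³/L = 10238.4 J/L

1.02×10⁴ J/L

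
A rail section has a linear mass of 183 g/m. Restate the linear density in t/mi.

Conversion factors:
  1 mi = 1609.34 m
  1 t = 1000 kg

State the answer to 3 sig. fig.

183 g/m × 0.001 kg/g = 0.183 kg/m
0.183 kg/m ÷ 1000 kg/t × 1609.34 m/mi = 0.294509 t/mi

0.295 t/mi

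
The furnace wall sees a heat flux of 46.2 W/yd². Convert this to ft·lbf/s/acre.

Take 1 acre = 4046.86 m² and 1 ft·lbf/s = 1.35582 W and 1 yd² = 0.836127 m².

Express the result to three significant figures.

46.2 W/yd² ÷ 0.836127 m²/yd² = 55.2548 W/m²
55.2548 W/m² ÷ 1.35582 W/ft·lbf/s × 4046.86 m²/acre = 164925 ft·lbf/s/acre

1.65×10⁵ ft·lbf/s/acre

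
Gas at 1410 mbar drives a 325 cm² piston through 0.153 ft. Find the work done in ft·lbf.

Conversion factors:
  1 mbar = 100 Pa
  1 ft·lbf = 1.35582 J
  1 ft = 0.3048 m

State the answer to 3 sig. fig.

158 ft·lbf

1410 mbar → 141000 Pa
325 cm² → 0.0325 m²
F = P × A = 141000 × 0.0325 = 4582.5 N
0.153 ft → 0.0466344 m
W = F × d = 4582.5 × 0.0466344 = 213.702 J
In ft·lbf: 213.702 / 1.35582 = 157.618 ft·lbf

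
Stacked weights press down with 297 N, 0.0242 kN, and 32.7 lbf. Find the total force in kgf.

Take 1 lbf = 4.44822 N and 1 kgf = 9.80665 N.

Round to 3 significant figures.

297 N (already N)
0.0242 kN × 1000 → 24.2 N
32.7 lbf × 4.44822 → 145.457 N
Total: 297 + 24.2 + 145.457 = 466.657 N
In kgf: 466.657 / 9.80665 = 47.5858 kgf

47.6 kgf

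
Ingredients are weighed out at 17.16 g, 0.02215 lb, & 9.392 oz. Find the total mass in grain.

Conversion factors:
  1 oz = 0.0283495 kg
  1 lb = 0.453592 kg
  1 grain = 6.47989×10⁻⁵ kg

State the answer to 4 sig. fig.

17.16 g × 0.001 → 0.01716 kg
0.02215 lb × 0.453592 → 0.0100471 kg
9.392 oz × 0.0283495 → 0.266259 kg
Combined: 0.01716 + 0.0100471 + 0.266259 = 0.293466 kg
In grain: 0.293466 / 6.47989×10⁻⁵ = 4528.87 grain

4529 grain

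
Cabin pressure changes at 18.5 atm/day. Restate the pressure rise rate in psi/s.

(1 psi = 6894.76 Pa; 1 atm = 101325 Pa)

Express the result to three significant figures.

0.00315 psi/s

18.5 atm/day × 101325 Pa/atm ÷ 86400 s/day = 21.6957 Pa/s
21.6957 Pa/s ÷ 6894.76 Pa/psi = 0.00314669 psi/s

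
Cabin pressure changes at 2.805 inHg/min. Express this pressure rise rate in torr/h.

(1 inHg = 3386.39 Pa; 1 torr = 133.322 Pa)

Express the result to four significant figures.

4275 torr/h

2.805 inHg/min × 3386.39 Pa/inHg ÷ 60 s/min = 158.314 Pa/s
158.314 Pa/s ÷ 133.322 Pa/torr × 3600 s/h = 4274.84 torr/h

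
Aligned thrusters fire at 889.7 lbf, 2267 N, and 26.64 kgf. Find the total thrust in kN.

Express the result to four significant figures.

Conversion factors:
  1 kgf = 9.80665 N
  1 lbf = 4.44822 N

889.7 lbf × 4.44822 = 3957.58 N
2267 N (already N)
26.64 kgf × 9.80665 = 261.249 N
Combined: 3957.58 + 2267 + 261.249 = 6485.83 N
In kN: 6485.83 / 1000 = 6.48583 kN

6.486 kN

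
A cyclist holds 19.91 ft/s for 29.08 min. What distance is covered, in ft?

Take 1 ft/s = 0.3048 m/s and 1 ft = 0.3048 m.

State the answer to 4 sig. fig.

19.91 ft/s × 0.3048 = 6.06857 m/s
29.08 min × 60 = 1744.8 s
d = v × t = 6.06857 m/s × 1744.8 s = 10588.4 m
10588.4 m ÷ (0.3048 m/ft) = 34738.8 ft

3.474×10⁴ ft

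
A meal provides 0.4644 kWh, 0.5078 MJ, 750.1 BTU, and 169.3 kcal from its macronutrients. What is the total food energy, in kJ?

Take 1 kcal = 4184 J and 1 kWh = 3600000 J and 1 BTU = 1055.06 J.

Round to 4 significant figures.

3679 kJ

0.4644 kWh × 3600000 = 1.67184×10⁶ J
0.5078 MJ × 1000000 = 507800 J
750.1 BTU × 1055.06 = 791401 J
169.3 kcal × 4184 = 708351 J
Sum: 1.67184×10⁶ + 507800 + 791401 + 708351 = 3.67939×10⁶ J
In kJ: 3.67939×10⁶ / 1000 = 3679.39 kJ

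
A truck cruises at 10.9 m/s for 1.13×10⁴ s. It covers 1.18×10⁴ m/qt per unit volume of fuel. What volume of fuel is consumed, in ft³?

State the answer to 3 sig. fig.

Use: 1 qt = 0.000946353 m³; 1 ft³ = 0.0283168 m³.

d = v × t = 10.9 × 11300 = 123170 m
1.18×10⁴ m/qt → 1.24689×10⁷ m/m³
V = d / (distance per unit fuel) = 123170 / 1.24689×10⁷ = 0.00987818 m³
In ft³: 0.00987818 / 0.0283168 = 0.348845 ft³

0.349 ft³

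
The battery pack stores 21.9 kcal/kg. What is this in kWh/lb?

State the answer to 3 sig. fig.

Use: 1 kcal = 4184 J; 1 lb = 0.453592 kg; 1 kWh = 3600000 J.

21.9 kcal/kg × 4184 J/kcal = 91629.6 J/kg
91629.6 J/kg ÷ 3600000 J/kWh × 0.453592 kg/lb = 0.0115451 kWh/lb

0.0115 kWh/lb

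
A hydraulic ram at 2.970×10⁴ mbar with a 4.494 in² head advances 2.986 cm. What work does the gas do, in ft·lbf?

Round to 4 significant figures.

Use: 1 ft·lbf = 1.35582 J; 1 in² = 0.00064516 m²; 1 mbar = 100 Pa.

2.970×10⁴ mbar → 2.97×10⁶ Pa
4.494 in² → 0.00289935 m²
F = P × A = 2.97×10⁶ × 0.00289935 = 8611.07 N
2.986 cm → 0.02986 m
W = F × d = 8611.07 × 0.02986 = 257.127 J
In ft·lbf: 257.127 / 1.35582 = 189.647 ft·lbf

189.6 ft·lbf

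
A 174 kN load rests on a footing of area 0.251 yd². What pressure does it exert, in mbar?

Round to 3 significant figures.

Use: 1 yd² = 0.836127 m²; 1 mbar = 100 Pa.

174 kN × 1000 = 174000 N
0.251 yd² × 0.836127 = 0.209868 m²
P = F / A = 174000 N / 0.209868 m² = 829093 Pa
829093 Pa ÷ (100 Pa/mbar) = 8290.93 mbar

8290 mbar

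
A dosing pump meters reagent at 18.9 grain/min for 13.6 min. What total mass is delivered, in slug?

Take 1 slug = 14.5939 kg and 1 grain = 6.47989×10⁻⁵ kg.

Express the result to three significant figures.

18.9 grain/min → 2.04117×10⁻⁵ kg/s
13.6 min → 816 s
m = ṁ × t = 2.04117×10⁻⁵ × 816 = 0.0166559 kg
In slug: 0.0166559 / 14.5939 = 0.00114129 slug

0.00114 slug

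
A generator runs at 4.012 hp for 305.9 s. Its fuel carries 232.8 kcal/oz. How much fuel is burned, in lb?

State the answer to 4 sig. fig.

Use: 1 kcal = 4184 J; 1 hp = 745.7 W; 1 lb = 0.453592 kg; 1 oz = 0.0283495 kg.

4.012 hp → 2991.75 W
E = P × t = 2991.75 × 305.9 = 915176 J
232.8 kcal/oz → 3.43581×10⁷ J/kg
m = E / e_s = 915176 / 3.43581×10⁷ = 0.0266364 kg
In lb: 0.0266364 / 0.453592 = 0.0587233 lb

0.05872 lb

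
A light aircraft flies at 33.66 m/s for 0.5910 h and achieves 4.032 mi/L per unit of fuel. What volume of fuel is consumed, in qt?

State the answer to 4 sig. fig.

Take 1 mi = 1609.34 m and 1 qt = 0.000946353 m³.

0.5910 h → 2127.6 s
d = v × t = 33.66 × 2127.6 = 71615 m
4.032 mi/L → 6.48886×10⁶ m/m³
V = d / (distance per unit fuel) = 71615 / 6.48886×10⁶ = 0.0110366 m³
In qt: 0.0110366 / 0.000946353 = 11.6622 qt

11.66 qt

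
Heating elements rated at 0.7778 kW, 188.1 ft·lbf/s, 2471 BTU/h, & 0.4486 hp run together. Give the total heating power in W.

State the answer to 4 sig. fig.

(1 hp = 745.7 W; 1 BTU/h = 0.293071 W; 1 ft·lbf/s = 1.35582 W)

2092 W

0.7778 kW × 1000 = 777.8 W
188.1 ft·lbf/s × 1.35582 = 255.03 W
2471 BTU/h × 0.293071 = 724.178 W
0.4486 hp × 745.7 = 334.521 W
Combined: 777.8 + 255.03 + 724.178 + 334.521 = 2091.53 W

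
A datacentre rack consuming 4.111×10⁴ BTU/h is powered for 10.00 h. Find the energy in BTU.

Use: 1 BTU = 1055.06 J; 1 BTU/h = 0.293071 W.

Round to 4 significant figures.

4.111×10⁴ BTU/h × 0.293071 → 12048.1 W
10.00 h × 3600 → 36000 s
E = P × t = 12048.1 W × 36000 s = 4.33732×10⁸ J
4.33732×10⁸ J ÷ (1055.06 J/BTU) = 411097 BTU

4.111×10⁵ BTU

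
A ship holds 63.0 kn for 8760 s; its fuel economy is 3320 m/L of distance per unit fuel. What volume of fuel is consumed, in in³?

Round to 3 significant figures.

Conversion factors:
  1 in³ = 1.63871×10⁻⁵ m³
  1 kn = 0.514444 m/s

63.0 kn → 32.41 m/s
d = v × t = 32.41 × 8760 = 283912 m
3320 m/L → 3.32×10⁶ m/m³
V = d / (distance per unit fuel) = 283912 / 3.32×10⁶ = 0.0855157 m³
In in³: 0.0855157 / 1.63871×10⁻⁵ = 5218.48 in³

5220 in³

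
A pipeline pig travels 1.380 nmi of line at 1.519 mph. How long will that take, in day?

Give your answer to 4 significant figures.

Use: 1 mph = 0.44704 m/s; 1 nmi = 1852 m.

0.04356 day

1.380 nmi × 1852 = 2555.76 m
1.519 mph × 0.44704 = 0.679054 m/s
t = d / v = 2555.76 m / 0.679054 m/s = 3763.71 s
3763.71 s ÷ (86400 s/day) = 0.0435615 day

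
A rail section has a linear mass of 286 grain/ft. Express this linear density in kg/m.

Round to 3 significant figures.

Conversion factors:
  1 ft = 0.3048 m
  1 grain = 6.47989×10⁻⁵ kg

286 grain/ft × 6.47989×10⁻⁵ kg/grain ÷ 0.3048 m/ft = 0.0608021 kg/m
0.0608021 kg/m  = 0.0608021 kg/m

0.0608 kg/m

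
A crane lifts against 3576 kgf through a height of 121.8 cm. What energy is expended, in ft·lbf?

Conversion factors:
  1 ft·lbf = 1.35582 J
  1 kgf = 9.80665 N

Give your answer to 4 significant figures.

3.150×10⁴ ft·lbf

3576 kgf × 9.80665 = 35068.6 N
121.8 cm × 0.01 = 1.218 m
W = F × d = 35068.6 N × 1.218 m = 42713.6 J
42713.6 J ÷ (1.35582 J/ft·lbf) = 31503.9 ft·lbf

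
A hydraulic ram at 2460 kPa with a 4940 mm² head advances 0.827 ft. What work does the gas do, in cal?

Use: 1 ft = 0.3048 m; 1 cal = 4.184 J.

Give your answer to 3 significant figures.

2460 kPa → 2.46×10⁶ Pa
4940 mm² → 0.00494 m²
F = P × A = 2.46×10⁶ × 0.00494 = 12152.4 N
0.827 ft → 0.25207 m
W = F × d = 12152.4 × 0.25207 = 3063.26 J
In cal: 3063.26 / 4.184 = 732.137 cal

732 cal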